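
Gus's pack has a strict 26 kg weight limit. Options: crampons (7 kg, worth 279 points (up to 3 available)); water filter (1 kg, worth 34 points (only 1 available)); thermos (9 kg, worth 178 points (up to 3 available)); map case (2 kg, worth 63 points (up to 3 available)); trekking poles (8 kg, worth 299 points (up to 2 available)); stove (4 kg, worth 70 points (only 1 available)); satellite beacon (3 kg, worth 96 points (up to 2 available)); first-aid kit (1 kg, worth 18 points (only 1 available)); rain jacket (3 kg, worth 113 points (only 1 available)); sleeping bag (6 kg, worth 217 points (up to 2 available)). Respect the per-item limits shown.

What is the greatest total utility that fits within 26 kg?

A density-first pass picks 3×crampons + water filter + first-aid kit + rain jacket — 1002 at 26 kg.
Dropping water filter and first-aid kit frees 2 kg; slotting in map case (2 kg) lifts the total to 1013 at 26 kg.

1013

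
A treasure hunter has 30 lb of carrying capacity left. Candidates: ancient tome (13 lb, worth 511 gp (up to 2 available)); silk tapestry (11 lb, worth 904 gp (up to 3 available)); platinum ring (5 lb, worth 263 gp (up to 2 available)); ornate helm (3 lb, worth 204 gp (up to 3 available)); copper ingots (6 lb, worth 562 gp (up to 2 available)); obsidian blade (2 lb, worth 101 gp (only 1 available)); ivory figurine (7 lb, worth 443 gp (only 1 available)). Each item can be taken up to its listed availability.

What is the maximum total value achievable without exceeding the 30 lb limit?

Greedy by ratio would take silk tapestry + 2×ornate helm + 2×copper ingots: 29 lb used, total 2436.
Dropping 2×ornate helm frees 6 lb; slotting in ivory figurine (7 lb) lifts the total to 2471 at 30 lb.
Every other selection either busts 30 lb or exceeds an availability limit or fails to beat 2471.

2471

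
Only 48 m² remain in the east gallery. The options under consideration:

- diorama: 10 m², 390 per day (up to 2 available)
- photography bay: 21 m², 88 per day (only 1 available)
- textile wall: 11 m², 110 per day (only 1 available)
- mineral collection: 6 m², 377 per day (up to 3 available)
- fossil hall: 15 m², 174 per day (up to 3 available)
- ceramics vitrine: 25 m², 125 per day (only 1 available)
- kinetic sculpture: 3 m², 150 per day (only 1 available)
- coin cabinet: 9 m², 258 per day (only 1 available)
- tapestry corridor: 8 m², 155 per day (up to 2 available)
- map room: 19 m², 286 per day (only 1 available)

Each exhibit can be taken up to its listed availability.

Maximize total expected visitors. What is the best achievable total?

By expected visitors per m²: mineral collection 62.83, kinetic sculpture 50.00, diorama 39.00 lead.
Greedy by ratio would take 2×diorama + 3×mineral collection + kinetic sculpture: 41 m² used, total 2061.
Replace kinetic sculpture with coin cabinet: the trade gains 108 net, giving 2169 at 47 m².
No other feasible combination exceeds 2169.

2169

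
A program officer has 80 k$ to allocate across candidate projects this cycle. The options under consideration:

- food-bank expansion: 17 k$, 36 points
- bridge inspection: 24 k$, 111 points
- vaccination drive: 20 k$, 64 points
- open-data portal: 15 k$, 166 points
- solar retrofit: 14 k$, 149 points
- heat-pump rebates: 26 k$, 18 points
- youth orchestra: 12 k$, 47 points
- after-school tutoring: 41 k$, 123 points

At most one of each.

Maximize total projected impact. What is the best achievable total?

The ratio heuristic lands on bridge inspection + open-data portal + solar retrofit + youth orchestra (473) but leaves 15 k$ idle.
Dropping youth orchestra frees 12 k$; slotting in vaccination drive (20 k$) lifts the total to 490 at 73 k$.
Next best is bridge inspection + open-data portal + solar retrofit + youth orchestra at 473 (65 k$) — short by 17.

490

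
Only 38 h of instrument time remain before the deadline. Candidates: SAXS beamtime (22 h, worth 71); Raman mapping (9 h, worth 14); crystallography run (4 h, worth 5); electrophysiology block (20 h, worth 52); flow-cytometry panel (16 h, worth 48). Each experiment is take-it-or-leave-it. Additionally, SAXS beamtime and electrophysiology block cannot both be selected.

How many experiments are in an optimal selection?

2

Best achievable expected citations is 119.
For example SAXS beamtime + flow-cytometry panel achieves it, using 38 h.
Every optimal selection uses 2 experiments.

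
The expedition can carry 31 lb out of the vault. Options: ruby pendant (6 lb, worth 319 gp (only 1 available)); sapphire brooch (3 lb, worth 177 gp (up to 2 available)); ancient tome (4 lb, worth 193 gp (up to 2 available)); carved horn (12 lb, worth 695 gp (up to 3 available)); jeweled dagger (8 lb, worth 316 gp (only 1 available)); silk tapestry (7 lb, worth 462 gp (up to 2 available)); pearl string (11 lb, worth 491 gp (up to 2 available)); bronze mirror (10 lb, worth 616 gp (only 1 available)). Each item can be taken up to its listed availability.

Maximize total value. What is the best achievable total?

1910

Filling by ratio: 2×sapphire brooch + 2×silk tapestry + bronze mirror for 1894, with 1 lb left unused.
Replace sapphire brooch with ancient tome: the trade gains 16 net, giving 1910 at 31 lb.
That's the maximum — no swap from here does better than 1910.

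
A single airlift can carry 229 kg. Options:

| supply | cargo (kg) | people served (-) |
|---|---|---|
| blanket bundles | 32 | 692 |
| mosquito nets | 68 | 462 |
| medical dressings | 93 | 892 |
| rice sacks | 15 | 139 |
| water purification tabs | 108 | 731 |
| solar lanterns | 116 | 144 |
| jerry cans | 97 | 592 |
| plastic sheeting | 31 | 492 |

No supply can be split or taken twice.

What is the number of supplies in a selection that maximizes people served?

The maximum people served within 229 kg is 2538.
One optimal bundle: blanket bundles + mosquito nets + medical dressings + plastic sheeting (224 kg).
Every optimal selection uses 4 supplies.

4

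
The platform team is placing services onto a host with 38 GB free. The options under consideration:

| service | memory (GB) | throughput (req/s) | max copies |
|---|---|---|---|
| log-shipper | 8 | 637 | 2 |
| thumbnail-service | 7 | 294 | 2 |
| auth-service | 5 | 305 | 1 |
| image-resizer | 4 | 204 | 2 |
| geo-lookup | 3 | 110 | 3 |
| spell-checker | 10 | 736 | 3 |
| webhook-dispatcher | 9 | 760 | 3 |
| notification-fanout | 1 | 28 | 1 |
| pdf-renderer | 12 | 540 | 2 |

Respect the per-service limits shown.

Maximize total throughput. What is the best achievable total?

3044

Ranking by ratio (throughput/GB): webhook-dispatcher 84.44, log-shipper 79.62, spell-checker 73.60, auth-service 61.00.
Greedy by ratio would take log-shipper + geo-lookup + 3×webhook-dispatcher: 38 GB used, total 3027.
The 11 GB tied up in log-shipper and geo-lookup is better spent on spell-checker + notification-fanout — total rises to 3044 (38 GB).
Nothing else within 38 GB beats 3044.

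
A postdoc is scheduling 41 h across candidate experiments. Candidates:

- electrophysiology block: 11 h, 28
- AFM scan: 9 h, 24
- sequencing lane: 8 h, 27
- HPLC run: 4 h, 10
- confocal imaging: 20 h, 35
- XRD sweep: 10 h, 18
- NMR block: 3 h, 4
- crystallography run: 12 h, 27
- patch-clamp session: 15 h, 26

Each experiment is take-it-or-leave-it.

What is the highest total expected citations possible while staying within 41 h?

Ranking by ratio (expected citations/h): sequencing lane 3.38, AFM scan 2.67, electrophysiology block 2.55.
A density-first pass picks electrophysiology block + AFM scan + sequencing lane + HPLC run + NMR block — 93 at 35 h.
Replace HPLC run and NMR block with crystallography run: the trade gains 13 net, giving 106 at 40 h.
No other feasible combination exceeds 106.

106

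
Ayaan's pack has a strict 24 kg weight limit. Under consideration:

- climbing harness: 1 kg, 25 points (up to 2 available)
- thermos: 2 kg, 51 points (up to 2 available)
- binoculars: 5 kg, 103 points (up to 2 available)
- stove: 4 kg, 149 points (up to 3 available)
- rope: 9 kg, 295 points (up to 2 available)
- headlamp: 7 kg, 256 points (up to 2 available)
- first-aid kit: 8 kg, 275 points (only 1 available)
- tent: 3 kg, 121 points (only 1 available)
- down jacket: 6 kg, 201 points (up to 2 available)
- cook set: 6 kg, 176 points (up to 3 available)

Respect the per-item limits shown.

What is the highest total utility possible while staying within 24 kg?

876

A density-first pass picks thermos + 3×stove + headlamp + tent — 875 at 24 kg.
Dropping thermos and stove frees 6 kg; slotting in down jacket (6 kg) lifts the total to 876 at 24 kg.
That's the maximum — no swap from here does better than 876.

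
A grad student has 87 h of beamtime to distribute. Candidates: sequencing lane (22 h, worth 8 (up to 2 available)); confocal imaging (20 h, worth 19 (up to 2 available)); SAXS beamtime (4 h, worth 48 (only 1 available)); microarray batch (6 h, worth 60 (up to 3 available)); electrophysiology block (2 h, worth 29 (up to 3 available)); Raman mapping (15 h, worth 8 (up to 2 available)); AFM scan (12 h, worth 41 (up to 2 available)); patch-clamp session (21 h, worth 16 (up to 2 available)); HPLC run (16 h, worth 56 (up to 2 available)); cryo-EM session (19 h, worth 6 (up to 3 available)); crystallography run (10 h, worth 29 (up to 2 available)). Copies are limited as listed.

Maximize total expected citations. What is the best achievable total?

509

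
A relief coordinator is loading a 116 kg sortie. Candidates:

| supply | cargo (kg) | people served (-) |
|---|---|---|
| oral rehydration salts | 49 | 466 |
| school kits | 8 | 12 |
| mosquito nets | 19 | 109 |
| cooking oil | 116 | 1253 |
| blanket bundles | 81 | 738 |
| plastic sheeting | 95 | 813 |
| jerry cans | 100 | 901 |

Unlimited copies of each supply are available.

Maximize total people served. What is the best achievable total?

1253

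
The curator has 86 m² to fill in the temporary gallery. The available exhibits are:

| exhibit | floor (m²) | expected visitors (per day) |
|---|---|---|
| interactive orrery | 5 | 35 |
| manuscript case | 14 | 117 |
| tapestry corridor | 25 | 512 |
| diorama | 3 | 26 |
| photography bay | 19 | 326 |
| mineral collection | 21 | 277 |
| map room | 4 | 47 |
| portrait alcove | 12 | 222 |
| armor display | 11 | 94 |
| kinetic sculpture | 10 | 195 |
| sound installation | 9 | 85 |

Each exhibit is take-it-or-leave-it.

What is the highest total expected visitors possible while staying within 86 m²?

By expected visitors per m²: tapestry corridor 20.48, kinetic sculpture 19.50, portrait alcove 18.50, photography bay 17.16 lead.
A density-first pass picks tapestry corridor + diorama + photography bay + map room + portrait alcove + kinetic sculpture + sound installation — 1413 at 82 m².
Replace diorama and map room with armor display: the trade gains 21 net, giving 1434 at 86 m².

1434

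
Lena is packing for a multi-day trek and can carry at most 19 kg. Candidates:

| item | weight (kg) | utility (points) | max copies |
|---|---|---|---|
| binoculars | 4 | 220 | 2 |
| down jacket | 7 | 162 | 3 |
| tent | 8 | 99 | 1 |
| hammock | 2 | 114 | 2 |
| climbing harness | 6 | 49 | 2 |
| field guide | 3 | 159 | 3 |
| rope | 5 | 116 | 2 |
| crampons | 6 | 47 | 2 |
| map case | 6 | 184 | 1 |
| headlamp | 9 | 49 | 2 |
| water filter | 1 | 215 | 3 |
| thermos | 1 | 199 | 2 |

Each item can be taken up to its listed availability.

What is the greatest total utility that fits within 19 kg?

1809

The ratio heuristic lands on 2×binoculars + 2×hammock + 3×water filter + 2×thermos (1711) but leaves 2 kg idle.
Dropping binoculars frees 4 kg; slotting in 2×field guide (6 kg) lifts the total to 1809 at 19 kg.
Nothing else within 19 kg beats 1809.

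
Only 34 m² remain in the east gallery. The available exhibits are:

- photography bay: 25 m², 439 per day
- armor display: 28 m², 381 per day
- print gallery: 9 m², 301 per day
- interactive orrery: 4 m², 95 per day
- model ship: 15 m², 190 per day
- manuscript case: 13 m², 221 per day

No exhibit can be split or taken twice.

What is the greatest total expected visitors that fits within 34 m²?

740

By expected visitors per m²: print gallery 33.44, interactive orrery 23.75, photography bay 17.56 lead.
Taking the top-ratio exhibits first gives print gallery + interactive orrery + manuscript case for 617 (26 m²).
Dropping interactive orrery and manuscript case frees 17 m²; slotting in photography bay (25 m²) lifts the total to 740 at 34 m².
The closest alternative, print gallery + interactive orrery + manuscript case, reaches only 617.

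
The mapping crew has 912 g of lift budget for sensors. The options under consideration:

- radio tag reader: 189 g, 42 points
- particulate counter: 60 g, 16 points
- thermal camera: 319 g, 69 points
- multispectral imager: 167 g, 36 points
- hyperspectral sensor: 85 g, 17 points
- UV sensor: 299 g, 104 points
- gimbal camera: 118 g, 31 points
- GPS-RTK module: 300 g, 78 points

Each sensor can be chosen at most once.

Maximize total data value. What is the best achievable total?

Greedy by ratio would take particulate counter + hyperspectral sensor + UV sensor + gimbal camera + GPS-RTK module: 862 g used, total 246.
The 145 g tied up in particulate counter and hyperspectral sensor is better spent on radio tag reader — total rises to 255 (906 g).
Runner-up particulate counter + multispectral imager + hyperspectral sensor + UV sensor + GPS-RTK module tops out at 251.

255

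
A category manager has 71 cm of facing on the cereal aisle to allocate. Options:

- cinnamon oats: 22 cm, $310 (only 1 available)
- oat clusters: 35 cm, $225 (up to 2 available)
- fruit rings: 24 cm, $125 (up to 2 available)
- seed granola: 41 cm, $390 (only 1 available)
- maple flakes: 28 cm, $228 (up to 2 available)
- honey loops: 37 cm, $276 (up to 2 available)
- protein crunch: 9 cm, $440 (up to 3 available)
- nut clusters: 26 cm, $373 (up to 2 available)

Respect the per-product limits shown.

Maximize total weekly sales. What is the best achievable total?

1710

Ranking by ratio (weekly sales/cm): protein crunch 48.89, nut clusters 14.35, cinnamon oats 14.09, seed granola 9.51.
The ratio heuristic lands on 3×protein crunch + nut clusters (1693) but leaves 18 cm idle.
Replace nut clusters with seed granola: the trade gains 17 net, giving 1710 at 68 cm.
That's the maximum — no swap from here does better than 1710.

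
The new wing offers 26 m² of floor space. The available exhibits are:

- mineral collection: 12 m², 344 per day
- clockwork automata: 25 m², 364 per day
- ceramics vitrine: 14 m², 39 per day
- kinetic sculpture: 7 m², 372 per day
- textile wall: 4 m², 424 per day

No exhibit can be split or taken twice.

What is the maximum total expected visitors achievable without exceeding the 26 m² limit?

1140

By expected visitors per m²: textile wall 106.00, kinetic sculpture 53.14, mineral collection 28.67, clockwork automata 14.56 lead.
Best packing: mineral collection + kinetic sculpture + textile wall — 23 m², 1140 total.
Runner-up ceramics vitrine + kinetic sculpture + textile wall tops out at 835.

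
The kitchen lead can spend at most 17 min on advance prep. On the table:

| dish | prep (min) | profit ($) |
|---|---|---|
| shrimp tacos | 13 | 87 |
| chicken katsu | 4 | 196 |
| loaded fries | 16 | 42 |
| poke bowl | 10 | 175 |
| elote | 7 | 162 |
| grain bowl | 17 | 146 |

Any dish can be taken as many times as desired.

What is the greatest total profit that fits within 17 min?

By profit per min: chicken katsu 49.00, elote 23.14, poke bowl 17.50, grain bowl 8.59 lead.
The ratio ordering already packs tightly: 4×chicken katsu, 16 min, 784.

784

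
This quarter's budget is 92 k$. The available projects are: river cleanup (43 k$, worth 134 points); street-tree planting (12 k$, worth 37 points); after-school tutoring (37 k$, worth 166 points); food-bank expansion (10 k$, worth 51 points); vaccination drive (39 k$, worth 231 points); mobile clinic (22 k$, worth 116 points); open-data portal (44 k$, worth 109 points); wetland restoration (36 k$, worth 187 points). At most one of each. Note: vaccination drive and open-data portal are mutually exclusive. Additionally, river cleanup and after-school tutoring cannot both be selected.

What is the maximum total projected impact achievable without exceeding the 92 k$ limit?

The ratio heuristic lands on street-tree planting + food-bank expansion + vaccination drive + mobile clinic (435) but leaves 9 k$ idle.
The 34 k$ tied up in street-tree planting and mobile clinic is better spent on wetland restoration — total rises to 469 (85 k$).
Every other selection either busts 92 k$ or breaks a pairing rule or fails to beat 469.

469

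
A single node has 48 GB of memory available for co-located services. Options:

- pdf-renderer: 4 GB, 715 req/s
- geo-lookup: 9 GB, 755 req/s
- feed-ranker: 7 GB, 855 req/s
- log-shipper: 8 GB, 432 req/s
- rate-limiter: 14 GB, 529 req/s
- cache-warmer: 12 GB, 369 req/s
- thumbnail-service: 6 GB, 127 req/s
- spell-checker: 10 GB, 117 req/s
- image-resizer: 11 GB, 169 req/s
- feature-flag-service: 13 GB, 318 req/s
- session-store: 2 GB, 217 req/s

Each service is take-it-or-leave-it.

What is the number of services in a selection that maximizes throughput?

6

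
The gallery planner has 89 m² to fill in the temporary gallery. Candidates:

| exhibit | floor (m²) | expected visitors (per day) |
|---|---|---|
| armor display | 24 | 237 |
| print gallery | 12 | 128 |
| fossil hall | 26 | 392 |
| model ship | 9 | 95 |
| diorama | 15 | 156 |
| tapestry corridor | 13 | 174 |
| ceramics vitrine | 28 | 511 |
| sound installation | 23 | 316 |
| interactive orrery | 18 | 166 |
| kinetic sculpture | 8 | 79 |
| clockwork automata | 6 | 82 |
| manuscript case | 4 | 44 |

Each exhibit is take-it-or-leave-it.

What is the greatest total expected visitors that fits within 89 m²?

1347

The ratio heuristic lands on fossil hall + ceramics vitrine + sound installation + clockwork automata + manuscript case (1345) but leaves 2 m² idle.
Dropping clockwork automata and manuscript case frees 10 m²; slotting in print gallery (12 m²) lifts the total to 1347 at 89 m².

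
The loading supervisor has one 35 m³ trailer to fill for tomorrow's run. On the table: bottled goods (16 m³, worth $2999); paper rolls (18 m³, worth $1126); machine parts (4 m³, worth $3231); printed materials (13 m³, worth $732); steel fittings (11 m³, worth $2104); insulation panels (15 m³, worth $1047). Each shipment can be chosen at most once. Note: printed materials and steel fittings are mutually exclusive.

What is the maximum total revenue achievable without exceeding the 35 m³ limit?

The ratio ordering already packs tightly: bottled goods + machine parts + steel fittings, 31 m³, 8334.

8334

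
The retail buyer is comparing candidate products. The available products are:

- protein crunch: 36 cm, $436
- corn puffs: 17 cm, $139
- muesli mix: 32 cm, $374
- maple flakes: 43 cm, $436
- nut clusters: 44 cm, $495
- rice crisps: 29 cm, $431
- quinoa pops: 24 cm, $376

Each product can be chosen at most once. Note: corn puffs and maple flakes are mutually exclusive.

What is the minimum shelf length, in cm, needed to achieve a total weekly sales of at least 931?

70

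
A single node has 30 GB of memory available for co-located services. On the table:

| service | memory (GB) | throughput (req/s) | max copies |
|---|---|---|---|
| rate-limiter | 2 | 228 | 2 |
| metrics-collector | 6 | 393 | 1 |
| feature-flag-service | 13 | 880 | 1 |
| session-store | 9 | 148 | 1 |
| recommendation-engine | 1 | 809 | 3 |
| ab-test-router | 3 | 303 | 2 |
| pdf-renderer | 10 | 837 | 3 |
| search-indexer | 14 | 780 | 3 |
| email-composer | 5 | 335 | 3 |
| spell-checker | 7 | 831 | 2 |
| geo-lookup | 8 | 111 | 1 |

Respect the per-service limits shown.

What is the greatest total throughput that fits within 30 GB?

5258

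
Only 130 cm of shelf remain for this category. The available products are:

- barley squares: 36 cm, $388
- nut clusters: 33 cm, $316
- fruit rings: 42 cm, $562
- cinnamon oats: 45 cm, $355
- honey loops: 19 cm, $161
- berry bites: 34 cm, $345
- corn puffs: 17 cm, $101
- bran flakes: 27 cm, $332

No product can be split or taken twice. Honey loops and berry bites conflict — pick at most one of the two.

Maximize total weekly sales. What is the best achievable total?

1443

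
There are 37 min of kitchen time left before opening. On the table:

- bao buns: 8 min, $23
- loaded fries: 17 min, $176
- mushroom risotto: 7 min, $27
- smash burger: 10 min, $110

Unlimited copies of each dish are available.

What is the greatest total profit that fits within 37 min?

By profit per min: smash burger 11.00, loaded fries 10.35, mushroom risotto 3.86 lead.
A density-first pass picks mushroom risotto + 3×smash burger — 357 at 37 min.
The 17 min tied up in mushroom risotto and smash burger is better spent on loaded fries — total rises to 396 (37 min).
Nothing else within 37 min beats 396.

396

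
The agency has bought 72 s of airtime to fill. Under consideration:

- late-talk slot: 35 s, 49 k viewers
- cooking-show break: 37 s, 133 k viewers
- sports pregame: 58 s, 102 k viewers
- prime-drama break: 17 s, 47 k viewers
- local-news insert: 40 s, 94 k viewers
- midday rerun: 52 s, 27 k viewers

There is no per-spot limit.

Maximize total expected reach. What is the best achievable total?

227

Ranking by ratio (expected reach/s): cooking-show break 3.59, prime-drama break 2.76, local-news insert 2.35, sports pregame 1.76.
Cooking-show break + 2×prime-drama break uses 71 of the 72 s and totals 227.
The spare 1 s is too small for any remaining spot, and no exchange beats 227.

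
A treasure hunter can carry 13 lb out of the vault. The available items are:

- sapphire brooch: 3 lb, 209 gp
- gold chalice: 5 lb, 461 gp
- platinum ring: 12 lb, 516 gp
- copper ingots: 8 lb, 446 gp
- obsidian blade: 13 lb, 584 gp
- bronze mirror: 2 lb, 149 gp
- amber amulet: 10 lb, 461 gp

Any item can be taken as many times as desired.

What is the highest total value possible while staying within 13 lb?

By value per lb: gold chalice 92.20, bronze mirror 74.50, sapphire brooch 69.67, copper ingots 55.75 lead.
The ratio heuristic lands on 2×gold chalice + bronze mirror (1071) but leaves 1 lb idle.
Dropping bronze mirror frees 2 lb; slotting in sapphire brooch (3 lb) lifts the total to 1131 at 13 lb.
Nothing else within 13 lb beats 1131.

1131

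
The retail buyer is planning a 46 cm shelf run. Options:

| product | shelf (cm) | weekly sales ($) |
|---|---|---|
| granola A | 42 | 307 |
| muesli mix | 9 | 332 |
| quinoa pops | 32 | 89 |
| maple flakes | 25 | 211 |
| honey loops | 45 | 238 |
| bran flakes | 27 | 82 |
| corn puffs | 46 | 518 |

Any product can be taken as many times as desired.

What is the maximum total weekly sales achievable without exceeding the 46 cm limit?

1660

By weekly sales per cm: muesli mix 36.89, corn puffs 11.26, maple flakes 8.44, granola A 7.31 lead.
Taking 5×muesli mix: 45 cm used, 1660 in weekly sales.
That's the maximum — no swap from here does better than 1660.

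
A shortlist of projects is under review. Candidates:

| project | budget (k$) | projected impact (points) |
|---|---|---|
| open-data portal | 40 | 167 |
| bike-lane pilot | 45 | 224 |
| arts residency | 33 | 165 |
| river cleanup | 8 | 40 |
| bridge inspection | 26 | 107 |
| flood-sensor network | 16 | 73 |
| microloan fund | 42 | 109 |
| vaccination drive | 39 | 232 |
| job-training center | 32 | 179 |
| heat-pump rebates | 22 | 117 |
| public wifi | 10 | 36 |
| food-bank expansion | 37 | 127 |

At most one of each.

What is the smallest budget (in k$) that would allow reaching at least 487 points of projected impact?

Need the lightest bundle worth ≥ 487.
Taking river cleanup + vaccination drive + job-training center + public wifi gives 487 (≥ 487) for 89 k$.
No combination under 89 k$ hits 487.

89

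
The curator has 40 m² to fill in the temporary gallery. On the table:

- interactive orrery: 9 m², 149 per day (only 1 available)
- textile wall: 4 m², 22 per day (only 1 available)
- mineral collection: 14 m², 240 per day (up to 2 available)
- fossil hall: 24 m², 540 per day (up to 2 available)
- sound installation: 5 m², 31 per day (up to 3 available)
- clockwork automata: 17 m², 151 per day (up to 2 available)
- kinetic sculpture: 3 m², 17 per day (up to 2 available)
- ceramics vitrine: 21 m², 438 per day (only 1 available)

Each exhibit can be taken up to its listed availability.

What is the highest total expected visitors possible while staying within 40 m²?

Ranking by ratio (expected visitors/m²): fossil hall 22.50, ceramics vitrine 20.86, mineral collection 17.14, interactive orrery 16.56.
Mineral collection + fossil hall uses 38 of the 40 m² and totals 780.
No other feasible combination exceeds 780.

780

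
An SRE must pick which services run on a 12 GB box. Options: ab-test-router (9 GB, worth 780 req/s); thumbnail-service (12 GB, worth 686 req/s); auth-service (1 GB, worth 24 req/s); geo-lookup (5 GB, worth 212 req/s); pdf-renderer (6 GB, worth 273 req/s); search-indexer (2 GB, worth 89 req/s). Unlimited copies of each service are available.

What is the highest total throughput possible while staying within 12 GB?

893

Taking ab-test-router + auth-service + search-indexer: 12 GB used, 893 in throughput.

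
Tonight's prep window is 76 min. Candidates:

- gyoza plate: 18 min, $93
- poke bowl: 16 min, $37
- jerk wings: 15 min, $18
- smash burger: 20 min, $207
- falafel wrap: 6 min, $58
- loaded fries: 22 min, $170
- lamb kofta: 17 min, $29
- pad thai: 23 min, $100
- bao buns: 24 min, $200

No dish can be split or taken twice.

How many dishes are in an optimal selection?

Best achievable profit is 635.
smash burger + falafel wrap + loaded fries + bao buns hits 635 at 72 min.
Any selection reaching 635 contains exactly 4 dishes.

4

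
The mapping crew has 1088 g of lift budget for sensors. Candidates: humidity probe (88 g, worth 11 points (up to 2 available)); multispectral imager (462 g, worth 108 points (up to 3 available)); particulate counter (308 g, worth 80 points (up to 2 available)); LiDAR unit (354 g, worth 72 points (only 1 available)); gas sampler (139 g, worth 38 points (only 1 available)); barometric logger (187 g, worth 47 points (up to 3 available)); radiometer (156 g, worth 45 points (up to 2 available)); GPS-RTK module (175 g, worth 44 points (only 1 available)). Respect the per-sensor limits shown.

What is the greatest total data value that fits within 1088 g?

Best packing: 2×particulate counter + gas sampler + 2×radiometer — 1067 g, 288 total.
That's the maximum — no swap from here does better than 288.

288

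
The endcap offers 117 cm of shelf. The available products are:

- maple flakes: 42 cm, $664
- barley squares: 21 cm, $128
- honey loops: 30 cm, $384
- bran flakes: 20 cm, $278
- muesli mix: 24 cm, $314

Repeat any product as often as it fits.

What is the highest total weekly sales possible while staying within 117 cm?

1712

Density check — maple flakes 15.81, bran flakes 13.90, muesli mix 13.08 are the best per cm.
Filling by ratio: 2×maple flakes + bran flakes for 1606, with 13 cm left unused.
Dropping bran flakes frees 20 cm; slotting in honey loops (30 cm) lifts the total to 1712 at 114 cm.
Every other selection either busts 117 cm or fails to beat 1712.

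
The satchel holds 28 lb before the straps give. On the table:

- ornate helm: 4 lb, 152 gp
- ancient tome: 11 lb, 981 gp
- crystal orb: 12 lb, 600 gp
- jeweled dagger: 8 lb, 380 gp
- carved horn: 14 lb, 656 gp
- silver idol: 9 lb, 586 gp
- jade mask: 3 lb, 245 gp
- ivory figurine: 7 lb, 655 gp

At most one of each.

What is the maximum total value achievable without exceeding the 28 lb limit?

A density-first pass picks ornate helm + ancient tome + jade mask + ivory figurine — 2033 at 25 lb.
The 7 lb tied up in ornate helm and jade mask is better spent on silver idol — total rises to 2222 (27 lb).
Nothing else within 28 lb beats 2222.

2222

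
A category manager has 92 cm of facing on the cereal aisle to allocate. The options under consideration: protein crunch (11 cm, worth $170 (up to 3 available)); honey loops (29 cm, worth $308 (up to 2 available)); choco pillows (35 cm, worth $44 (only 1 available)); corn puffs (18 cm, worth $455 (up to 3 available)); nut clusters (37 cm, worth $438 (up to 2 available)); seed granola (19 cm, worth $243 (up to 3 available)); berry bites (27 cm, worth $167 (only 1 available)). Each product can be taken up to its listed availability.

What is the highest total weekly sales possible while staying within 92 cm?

1875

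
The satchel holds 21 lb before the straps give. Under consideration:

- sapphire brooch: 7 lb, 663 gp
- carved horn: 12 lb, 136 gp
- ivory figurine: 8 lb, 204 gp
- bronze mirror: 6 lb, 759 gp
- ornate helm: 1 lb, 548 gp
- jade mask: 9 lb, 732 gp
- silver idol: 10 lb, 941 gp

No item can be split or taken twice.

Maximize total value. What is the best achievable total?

Density check — ornate helm 548.00, bronze mirror 126.50, sapphire brooch 94.71 are the best per lb.
The ratio heuristic lands on sapphire brooch + bronze mirror + ornate helm (1970) but leaves 7 lb idle.
Replace sapphire brooch with silver idol: the trade gains 278 net, giving 2248 at 17 lb.
Next best is ornate helm + jade mask + silver idol at 2221 (20 lb) — short by 27.

2248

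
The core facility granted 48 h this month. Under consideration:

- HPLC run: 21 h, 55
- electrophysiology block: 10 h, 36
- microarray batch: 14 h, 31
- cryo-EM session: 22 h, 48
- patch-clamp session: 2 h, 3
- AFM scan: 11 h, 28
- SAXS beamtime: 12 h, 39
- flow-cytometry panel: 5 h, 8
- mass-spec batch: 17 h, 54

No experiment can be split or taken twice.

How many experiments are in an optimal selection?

3

Best achievable expected citations is 145.
One optimal bundle: HPLC run + electrophysiology block + mass-spec batch (48 h).
Any selection reaching 145 contains exactly 3 experiments.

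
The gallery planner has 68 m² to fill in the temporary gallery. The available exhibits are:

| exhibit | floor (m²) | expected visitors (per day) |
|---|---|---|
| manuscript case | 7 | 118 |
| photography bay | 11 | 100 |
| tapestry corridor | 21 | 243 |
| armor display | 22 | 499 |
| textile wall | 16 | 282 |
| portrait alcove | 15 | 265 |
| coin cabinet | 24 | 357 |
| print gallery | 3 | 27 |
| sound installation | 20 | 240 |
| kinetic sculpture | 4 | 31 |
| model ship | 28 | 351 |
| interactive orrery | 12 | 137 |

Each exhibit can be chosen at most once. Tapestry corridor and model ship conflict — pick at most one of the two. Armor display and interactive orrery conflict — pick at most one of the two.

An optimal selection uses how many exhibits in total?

4

Optimal total is 1239.
manuscript case + armor display + portrait alcove + coin cabinet hits 1239 at 68 m².
Any selection reaching 1239 contains exactly 4 exhibits.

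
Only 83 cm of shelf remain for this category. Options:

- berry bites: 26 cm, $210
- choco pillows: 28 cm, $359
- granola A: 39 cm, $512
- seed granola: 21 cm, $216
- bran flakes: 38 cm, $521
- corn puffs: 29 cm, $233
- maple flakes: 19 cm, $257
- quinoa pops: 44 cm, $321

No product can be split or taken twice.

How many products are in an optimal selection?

Best achievable weekly sales is 1033.
For example granola A + bran flakes achieves it, using 77 cm.
Any selection reaching 1033 contains exactly 2 products.

2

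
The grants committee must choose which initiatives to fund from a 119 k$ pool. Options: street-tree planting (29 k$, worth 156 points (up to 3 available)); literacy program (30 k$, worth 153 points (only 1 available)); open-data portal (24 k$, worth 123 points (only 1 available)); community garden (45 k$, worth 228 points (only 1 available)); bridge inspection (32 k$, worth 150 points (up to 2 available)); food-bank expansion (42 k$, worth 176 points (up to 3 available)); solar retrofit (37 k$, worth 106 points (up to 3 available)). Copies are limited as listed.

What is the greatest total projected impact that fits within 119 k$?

Density check — street-tree planting 5.38, open-data portal 5.12, literacy program 5.10, community garden 5.07 are the best per k$.
Taking the top-ratio projects first gives 3×street-tree planting + open-data portal for 591 (111 k$).
Dropping open-data portal frees 24 k$; slotting in literacy program (30 k$) lifts the total to 621 at 117 k$.

621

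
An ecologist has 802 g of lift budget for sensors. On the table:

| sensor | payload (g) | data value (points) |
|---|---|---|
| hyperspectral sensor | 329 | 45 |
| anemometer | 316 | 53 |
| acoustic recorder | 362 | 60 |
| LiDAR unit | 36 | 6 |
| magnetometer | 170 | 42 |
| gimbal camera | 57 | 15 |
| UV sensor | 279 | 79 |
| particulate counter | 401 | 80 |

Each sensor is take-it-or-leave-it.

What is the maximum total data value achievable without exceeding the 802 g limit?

180

By data value per g: UV sensor 0.28, gimbal camera 0.26, magnetometer 0.25, particulate counter 0.20 lead.
Filling by ratio: LiDAR unit + magnetometer + gimbal camera + UV sensor for 142, with 260 g left unused.
Replace gimbal camera with anemometer: the trade gains 38 net, giving 180 at 801 g.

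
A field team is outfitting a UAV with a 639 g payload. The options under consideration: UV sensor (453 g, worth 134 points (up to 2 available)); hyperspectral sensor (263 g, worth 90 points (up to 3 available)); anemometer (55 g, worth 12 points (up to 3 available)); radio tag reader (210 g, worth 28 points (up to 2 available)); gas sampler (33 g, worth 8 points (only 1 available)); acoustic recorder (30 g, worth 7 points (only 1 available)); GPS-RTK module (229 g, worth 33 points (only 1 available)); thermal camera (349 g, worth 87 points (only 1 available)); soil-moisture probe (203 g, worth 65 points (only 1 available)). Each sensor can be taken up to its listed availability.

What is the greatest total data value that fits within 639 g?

Ranking by ratio (data value/g): hyperspectral sensor 0.34, soil-moisture probe 0.32, UV sensor 0.30.
Greedy by ratio would take 2×hyperspectral sensor + gas sampler + acoustic recorder: 589 g used, total 195.
The 63 g tied up in gas sampler and acoustic recorder is better spent on 2×anemometer — total rises to 204 (636 g).
The spare 3 g is too small for any remaining sensor, and no exchange beats 204.

204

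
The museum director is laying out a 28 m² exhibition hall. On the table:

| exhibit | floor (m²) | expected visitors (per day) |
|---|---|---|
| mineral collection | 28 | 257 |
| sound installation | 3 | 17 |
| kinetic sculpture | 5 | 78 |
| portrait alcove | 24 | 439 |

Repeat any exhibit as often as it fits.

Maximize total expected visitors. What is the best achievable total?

456

Best packing: sound installation + portrait alcove — 27 m², 456 total.
Nothing else within 28 m² beats 456.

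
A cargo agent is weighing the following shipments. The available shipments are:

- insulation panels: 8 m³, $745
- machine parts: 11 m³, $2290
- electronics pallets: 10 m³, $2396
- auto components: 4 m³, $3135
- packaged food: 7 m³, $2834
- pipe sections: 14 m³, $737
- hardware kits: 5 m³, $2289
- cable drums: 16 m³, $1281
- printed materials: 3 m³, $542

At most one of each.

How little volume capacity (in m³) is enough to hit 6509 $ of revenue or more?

14

Look for the lowest-volume combination reaching 6509.
auto components + packaged food + printed materials: 6511 revenue at 14 m³.
No combination under 14 m³ hits 6509.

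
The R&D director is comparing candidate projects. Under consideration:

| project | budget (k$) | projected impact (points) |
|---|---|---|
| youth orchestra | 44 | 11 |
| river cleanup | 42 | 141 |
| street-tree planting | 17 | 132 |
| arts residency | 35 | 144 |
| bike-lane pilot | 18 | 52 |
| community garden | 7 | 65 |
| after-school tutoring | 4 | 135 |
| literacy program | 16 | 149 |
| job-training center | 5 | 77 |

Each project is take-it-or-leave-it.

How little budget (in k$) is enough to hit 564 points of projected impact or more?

67

Look for the lowest-budget combination reaching 564.
arts residency + community garden + after-school tutoring + literacy program + job-training center reaches 570 using 67 k$.
Below 67 k$ the best achievable stays under 564.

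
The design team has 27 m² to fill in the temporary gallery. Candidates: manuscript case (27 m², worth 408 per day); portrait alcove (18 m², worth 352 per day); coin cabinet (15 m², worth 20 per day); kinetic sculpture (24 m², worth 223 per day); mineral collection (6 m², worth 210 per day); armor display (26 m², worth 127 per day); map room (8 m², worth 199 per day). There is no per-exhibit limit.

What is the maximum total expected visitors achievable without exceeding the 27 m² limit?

The ratio ordering already packs tightly: 4×mineral collection, 24 m², 840.
Every other selection either busts 27 m² or fails to beat 840.

840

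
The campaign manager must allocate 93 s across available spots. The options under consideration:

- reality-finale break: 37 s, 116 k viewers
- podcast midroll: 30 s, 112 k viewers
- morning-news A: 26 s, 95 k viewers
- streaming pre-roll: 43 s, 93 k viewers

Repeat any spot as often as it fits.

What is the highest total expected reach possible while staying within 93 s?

336

Density check — podcast midroll 3.73, morning-news A 3.65, reality-finale break 3.14 are the best per s.
3×podcast midroll uses 90 of the 93 s and totals 336.
Every other selection either busts 93 s or fails to beat 336.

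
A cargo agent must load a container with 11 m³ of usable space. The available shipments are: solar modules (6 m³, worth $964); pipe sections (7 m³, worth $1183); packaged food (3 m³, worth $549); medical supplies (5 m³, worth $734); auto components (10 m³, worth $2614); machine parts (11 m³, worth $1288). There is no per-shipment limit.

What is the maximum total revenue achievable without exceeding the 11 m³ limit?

2614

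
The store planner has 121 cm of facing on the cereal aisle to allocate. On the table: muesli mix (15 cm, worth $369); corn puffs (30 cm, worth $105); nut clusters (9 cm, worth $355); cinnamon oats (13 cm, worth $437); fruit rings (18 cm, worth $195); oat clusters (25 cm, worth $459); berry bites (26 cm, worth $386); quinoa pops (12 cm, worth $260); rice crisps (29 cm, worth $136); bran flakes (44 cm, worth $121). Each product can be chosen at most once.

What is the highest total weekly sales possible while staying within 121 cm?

Taking muesli mix + nut clusters + cinnamon oats + fruit rings + oat clusters + berry bites + quinoa pops: 118 cm used, 2461 in weekly sales.

2461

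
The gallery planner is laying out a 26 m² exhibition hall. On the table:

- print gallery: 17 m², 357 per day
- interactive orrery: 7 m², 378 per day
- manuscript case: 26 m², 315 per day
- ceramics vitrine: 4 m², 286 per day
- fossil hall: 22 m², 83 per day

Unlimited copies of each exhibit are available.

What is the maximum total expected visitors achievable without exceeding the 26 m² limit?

1716

6×ceramics vitrine uses 24 of the 26 m² and totals 1716.
Nothing else within 26 m² beats 1716.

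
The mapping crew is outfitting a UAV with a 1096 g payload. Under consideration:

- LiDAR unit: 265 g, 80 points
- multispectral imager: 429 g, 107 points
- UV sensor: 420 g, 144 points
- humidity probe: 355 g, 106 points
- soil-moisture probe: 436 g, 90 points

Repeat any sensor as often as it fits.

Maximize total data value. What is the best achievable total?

330

Ranking by ratio (data value/g): UV sensor 0.34, LiDAR unit 0.30, humidity probe 0.30, multispectral imager 0.25.
Greedy by ratio would take 2×UV sensor: 840 g used, total 288.
Replace UV sensor with LiDAR unit + humidity probe: the trade gains 42 net, giving 330 at 1040 g.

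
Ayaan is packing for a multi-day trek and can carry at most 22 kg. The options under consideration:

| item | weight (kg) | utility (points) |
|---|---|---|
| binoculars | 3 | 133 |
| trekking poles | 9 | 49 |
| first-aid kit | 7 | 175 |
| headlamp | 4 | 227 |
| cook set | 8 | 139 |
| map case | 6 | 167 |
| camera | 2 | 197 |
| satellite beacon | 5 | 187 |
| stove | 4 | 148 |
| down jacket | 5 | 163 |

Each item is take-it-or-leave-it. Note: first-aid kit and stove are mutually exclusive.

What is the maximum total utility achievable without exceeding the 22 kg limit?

941

Greedy by ratio would take binoculars + headlamp + camera + satellite beacon + stove: 18 kg used, total 892.
The 7 kg tied up in binoculars and stove is better spent on map case + down jacket — total rises to 941 (22 kg).
Next best is headlamp + map case + camera + satellite beacon + stove at 926 (21 kg) — short by 15.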